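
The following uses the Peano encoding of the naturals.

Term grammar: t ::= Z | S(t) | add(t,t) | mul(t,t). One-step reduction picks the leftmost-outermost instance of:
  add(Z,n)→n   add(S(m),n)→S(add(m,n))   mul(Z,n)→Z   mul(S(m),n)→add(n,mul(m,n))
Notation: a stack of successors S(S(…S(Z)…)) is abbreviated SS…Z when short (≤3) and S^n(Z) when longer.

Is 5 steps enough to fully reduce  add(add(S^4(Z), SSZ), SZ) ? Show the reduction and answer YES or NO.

Answer: NO — after 5 steps the term is S(S(add(S(add(SZ, SSZ)), SZ))), not yet normal

Working:
  start: add(add(S^4(Z), SSZ), SZ)
  →1  add(S(add(SSSZ, SSZ)), SZ)
  →2  S(add(add(SSSZ, SSZ), SZ))
  →3  S(add(S(add(SSZ, SSZ)), SZ))
  →4  S(S(add(add(SSZ, SSZ), SZ)))
  →5  S(S(add(S(add(SZ, SSZ)), SZ)))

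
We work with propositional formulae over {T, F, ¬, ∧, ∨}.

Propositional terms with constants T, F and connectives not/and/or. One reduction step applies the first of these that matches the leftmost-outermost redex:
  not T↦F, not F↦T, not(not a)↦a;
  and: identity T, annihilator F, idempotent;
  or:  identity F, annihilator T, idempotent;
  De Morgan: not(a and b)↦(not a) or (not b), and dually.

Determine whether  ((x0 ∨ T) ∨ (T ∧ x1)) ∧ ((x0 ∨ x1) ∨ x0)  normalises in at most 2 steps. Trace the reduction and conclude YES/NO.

  start: ((x0 ∨ T) ∨ (T ∧ x1)) ∧ ((x0 ∨ x1) ∨ x0)
  step 1: (T ∨ (T ∧ x1)) ∧ ((x0 ∨ x1) ∨ x0)
  step 2: T ∧ ((x0 ∨ x1) ∨ x0)

Answer: NO — after 2 steps the term is T ∧ ((x0 ∨ x1) ∨ x0), not yet normal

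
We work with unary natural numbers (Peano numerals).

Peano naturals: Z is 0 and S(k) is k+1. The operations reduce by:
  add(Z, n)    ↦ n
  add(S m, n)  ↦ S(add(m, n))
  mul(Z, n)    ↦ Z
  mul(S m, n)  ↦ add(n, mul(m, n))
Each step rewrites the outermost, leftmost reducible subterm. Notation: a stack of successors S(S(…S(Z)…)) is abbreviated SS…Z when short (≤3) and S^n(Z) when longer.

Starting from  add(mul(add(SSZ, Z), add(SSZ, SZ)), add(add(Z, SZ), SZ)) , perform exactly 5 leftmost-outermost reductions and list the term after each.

Answer: after 5 steps: S(add(add(add(SZ, SZ), mul(add(SZ, Z), add(SSZ, SZ))), add(add(Z, SZ), SZ)))

Derivation:
  start: add(mul(add(SSZ, Z), add(SSZ, SZ)), add(add(Z, SZ), SZ))
  →1  add(mul(S(add(SZ, Z)), add(SSZ, SZ)), add(add(Z, SZ), SZ))
  →2  add(add(add(SSZ, SZ), mul(add(SZ, Z), add(SSZ, SZ))), add(add(Z, SZ), SZ))
  →3  add(add(S(add(SZ, SZ)), mul(add(SZ, Z), add(SSZ, SZ))), add(add(Z, SZ), SZ))
  →4  add(S(add(add(SZ, SZ), mul(add(SZ, Z), add(SSZ, SZ)))), add(add(Z, SZ), SZ))
  →5  S(add(add(add(SZ, SZ), mul(add(SZ, Z), add(SSZ, SZ))), add(add(Z, SZ), SZ)))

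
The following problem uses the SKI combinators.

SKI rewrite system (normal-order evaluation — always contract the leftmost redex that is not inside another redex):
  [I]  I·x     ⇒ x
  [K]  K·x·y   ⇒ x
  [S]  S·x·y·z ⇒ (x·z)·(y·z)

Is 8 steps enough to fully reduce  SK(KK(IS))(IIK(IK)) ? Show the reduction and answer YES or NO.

  start: SK(KK(IS))(IIK(IK))
  step 1: K(IIK(IK))(KK(IS)(IIK(IK)))
  step 2: IIK(IK)
  step 3: IK(IK)
  step 4: K(IK)
  step 5: KK

Answer: YES — reaches normal form KK in 5 ≤ 8 steps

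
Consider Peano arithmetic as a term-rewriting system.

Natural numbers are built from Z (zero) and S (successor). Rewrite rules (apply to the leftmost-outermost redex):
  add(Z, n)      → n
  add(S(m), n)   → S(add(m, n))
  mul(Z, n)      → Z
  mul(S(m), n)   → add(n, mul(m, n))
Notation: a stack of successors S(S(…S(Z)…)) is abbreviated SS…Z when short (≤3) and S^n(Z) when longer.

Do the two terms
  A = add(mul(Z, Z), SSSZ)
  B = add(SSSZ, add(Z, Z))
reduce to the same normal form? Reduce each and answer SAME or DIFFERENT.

Term A:
  start: add(mul(Z, Z), SSSZ)
  step 1: add(Z, SSSZ)
  step 2: SSSZ

Term B:
  start: add(SSSZ, add(Z, Z))
  step 1: S(add(SSZ, add(Z, Z)))
  step 2: S(S(add(SZ, add(Z, Z))))
  step 3: S(S(S(add(Z, add(Z, Z)))))
  step 4: S(S(S(add(Z, Z))))
  step 5: SSSZ

Answer: SAME — A ⇓ SSSZ, B ⇓ SSSZ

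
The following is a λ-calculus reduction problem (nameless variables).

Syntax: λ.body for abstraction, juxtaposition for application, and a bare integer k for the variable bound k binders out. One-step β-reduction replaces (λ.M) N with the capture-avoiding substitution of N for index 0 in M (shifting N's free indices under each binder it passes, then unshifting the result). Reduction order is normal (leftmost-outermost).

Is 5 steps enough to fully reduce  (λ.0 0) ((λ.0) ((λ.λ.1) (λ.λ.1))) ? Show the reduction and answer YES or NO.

  start: (λ.0 0) ((λ.0) ((λ.λ.1) (λ.λ.1)))
  →1  (λ.0) ((λ.λ.1) (λ.λ.1)) ((λ.0) ((λ.λ.1) (λ.λ.1)))
  →2  (λ.λ.1) (λ.λ.1) ((λ.0) ((λ.λ.1) (λ.λ.1)))
  →3  (λ.λ.λ.1) ((λ.0) ((λ.λ.1) (λ.λ.1)))
  →4  λ.λ.1

Answer: YES — reaches normal form λ.λ.1 in 4 ≤ 5 steps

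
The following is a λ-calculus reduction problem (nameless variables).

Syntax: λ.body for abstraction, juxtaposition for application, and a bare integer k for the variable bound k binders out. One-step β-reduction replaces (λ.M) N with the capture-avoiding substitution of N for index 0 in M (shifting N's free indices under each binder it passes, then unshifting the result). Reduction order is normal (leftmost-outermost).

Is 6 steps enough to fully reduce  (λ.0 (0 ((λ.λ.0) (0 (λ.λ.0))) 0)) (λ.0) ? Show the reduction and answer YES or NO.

  start: (λ.0 (0 ((λ.λ.0) (0 (λ.λ.0))) 0)) (λ.0)
  →1  (λ.0) ((λ.0) ((λ.λ.0) ((λ.0) (λ.λ.0))) (λ.0))
  →2  (λ.0) ((λ.λ.0) ((λ.0) (λ.λ.0))) (λ.0)
  →3  (λ.λ.0) ((λ.0) (λ.λ.0)) (λ.0)
  →4  (λ.0) (λ.0)
  →5  λ.0

Answer: YES — reaches normal form λ.0 in 5 ≤ 6 steps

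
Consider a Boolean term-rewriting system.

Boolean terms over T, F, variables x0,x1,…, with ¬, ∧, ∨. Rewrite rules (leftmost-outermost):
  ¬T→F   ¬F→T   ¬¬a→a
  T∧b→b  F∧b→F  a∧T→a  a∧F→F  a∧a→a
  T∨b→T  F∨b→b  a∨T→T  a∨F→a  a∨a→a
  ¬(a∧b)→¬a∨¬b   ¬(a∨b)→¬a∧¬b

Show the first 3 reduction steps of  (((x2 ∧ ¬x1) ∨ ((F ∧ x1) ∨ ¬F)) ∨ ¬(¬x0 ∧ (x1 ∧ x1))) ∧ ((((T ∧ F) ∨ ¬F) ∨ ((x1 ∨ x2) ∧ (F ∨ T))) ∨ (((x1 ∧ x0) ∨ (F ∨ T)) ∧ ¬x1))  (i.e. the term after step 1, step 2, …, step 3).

Answer: after 3 steps: (((x2 ∧ ¬x1) ∨ T) ∨ ¬(¬x0 ∧ (x1 ∧ x1))) ∧ ((((T ∧ F) ∨ ¬F) ∨ ((x1 ∨ x2) ∧ (F ∨ T))) ∨ (((x1 ∧ x0) ∨ (F ∨ T)) ∧ ¬x1))

Derivation:
  start: (((x2 ∧ ¬x1) ∨ ((F ∧ x1) ∨ ¬F)) ∨ ¬(¬x0 ∧ (x1 ∧ x1))) ∧ ((((T ∧ F) ∨ ¬F) ∨ ((x1 ∨ x2) ∧ (F ∨ T))) ∨ (((x1 ∧ x0) ∨ (F ∨ T)) ∧ ¬x1))
  [1] (((x2 ∧ ¬x1) ∨ (F ∨ ¬F)) ∨ ¬(¬x0 ∧ (x1 ∧ x1))) ∧ ((((T ∧ F) ∨ ¬F) ∨ ((x1 ∨ x2) ∧ (F ∨ T))) ∨ (((x1 ∧ x0) ∨ (F ∨ T)) ∧ ¬x1))
  [2] (((x2 ∧ ¬x1) ∨ ¬F) ∨ ¬(¬x0 ∧ (x1 ∧ x1))) ∧ ((((T ∧ F) ∨ ¬F) ∨ ((x1 ∨ x2) ∧ (F ∨ T))) ∨ (((x1 ∧ x0) ∨ (F ∨ T)) ∧ ¬x1))
  [3] (((x2 ∧ ¬x1) ∨ T) ∨ ¬(¬x0 ∧ (x1 ∧ x1))) ∧ ((((T ∧ F) ∨ ¬F) ∨ ((x1 ∨ x2) ∧ (F ∨ T))) ∨ (((x1 ∧ x0) ∨ (F ∨ T)) ∧ ¬x1))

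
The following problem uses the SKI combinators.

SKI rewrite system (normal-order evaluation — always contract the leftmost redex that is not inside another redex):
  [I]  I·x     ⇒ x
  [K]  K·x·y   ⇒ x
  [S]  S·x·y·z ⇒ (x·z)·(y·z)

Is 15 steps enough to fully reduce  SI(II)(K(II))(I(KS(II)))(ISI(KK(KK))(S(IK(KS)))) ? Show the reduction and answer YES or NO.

Answer: YES — reaches normal form S(S(K(KS))(K(S(K(KS))))) in 13 ≤ 15 steps

Reduction:
  start: SI(II)(K(II))(I(KS(II)))(ISI(KK(KK))(S(IK(KS))))
  step 1: I(K(II))(II(K(II)))(I(KS(II)))(ISI(KK(KK))(S(IK(KS))))
  step 2: K(II)(II(K(II)))(I(KS(II)))(ISI(KK(KK))(S(IK(KS))))
  step 3: II(I(KS(II)))(ISI(KK(KK))(S(IK(KS))))
  step 4: I(I(KS(II)))(ISI(KK(KK))(S(IK(KS))))
  step 5: I(KS(II))(ISI(KK(KK))(S(IK(KS))))
  step 6: KS(II)(ISI(KK(KK))(S(IK(KS))))
  step 7: S(ISI(KK(KK))(S(IK(KS))))
  step 8: S(SI(KK(KK))(S(IK(KS))))
  step 9: S(I(S(IK(KS)))(KK(KK)(S(IK(KS)))))
  step 10: S(S(IK(KS))(KK(KK)(S(IK(KS)))))
  step 11: S(S(K(KS))(KK(KK)(S(IK(KS)))))
  step 12: S(S(K(KS))(K(S(IK(KS)))))
  step 13: S(S(K(KS))(K(S(K(KS)))))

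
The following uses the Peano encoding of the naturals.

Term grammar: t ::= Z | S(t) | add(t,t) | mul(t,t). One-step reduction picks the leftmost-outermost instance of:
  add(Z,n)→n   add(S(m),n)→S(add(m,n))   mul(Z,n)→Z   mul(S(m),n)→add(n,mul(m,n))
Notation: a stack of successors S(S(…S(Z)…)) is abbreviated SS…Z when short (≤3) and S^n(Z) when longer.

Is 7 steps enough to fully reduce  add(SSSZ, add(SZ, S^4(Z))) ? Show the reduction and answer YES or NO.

  start: add(SSSZ, add(SZ, S^4(Z)))
  [1] S(add(SSZ, add(SZ, S^4(Z))))
  [2] S(S(add(SZ, add(SZ, S^4(Z)))))
  [3] S(S(S(add(Z, add(SZ, S^4(Z))))))
  [4] S(S(S(add(SZ, S^4(Z)))))
  [5] S(S(S(S(add(Z, S^4(Z))))))
  [6] S^8(Z)

Answer: YES — reaches normal form S^8(Z) in 6 ≤ 7 steps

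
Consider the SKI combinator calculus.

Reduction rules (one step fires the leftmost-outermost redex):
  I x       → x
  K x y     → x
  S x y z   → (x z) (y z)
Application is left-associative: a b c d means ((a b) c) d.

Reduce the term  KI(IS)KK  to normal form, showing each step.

  start: KI(IS)KK
  step 1: IKK
  step 2: KK

Answer: normal form = KK  (in 2 steps)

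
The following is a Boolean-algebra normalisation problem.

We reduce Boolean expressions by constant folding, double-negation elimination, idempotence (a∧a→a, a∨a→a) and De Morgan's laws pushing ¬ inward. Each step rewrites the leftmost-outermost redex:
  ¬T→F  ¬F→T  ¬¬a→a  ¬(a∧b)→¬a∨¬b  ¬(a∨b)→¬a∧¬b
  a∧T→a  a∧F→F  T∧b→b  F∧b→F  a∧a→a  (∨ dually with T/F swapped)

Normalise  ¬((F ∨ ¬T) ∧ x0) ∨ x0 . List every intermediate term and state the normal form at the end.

Answer: normal form = T  (in 7 steps)

Reduction:
  start: ¬((F ∨ ¬T) ∧ x0) ∨ x0
  →1  (¬(F ∨ ¬T) ∨ ¬x0) ∨ x0
  →2  ((¬F ∧ ¬¬T) ∨ ¬x0) ∨ x0
  →3  ((T ∧ ¬¬T) ∨ ¬x0) ∨ x0
  →4  (¬¬T ∨ ¬x0) ∨ x0
  →5  (T ∨ ¬x0) ∨ x0
  →6  T ∨ x0
  →7  T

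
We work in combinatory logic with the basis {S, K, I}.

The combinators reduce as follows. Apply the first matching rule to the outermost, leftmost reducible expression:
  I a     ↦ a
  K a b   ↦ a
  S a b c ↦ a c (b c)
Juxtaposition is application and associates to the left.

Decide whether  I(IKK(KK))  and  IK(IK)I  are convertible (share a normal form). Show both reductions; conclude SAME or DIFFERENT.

Answer: SAME — A ⇓ K, B ⇓ K

Reduction:
Term A:
  start: I(IKK(KK))
  [1] IKK(KK)
  [2] KK(KK)
  [3] K

Term B:
  start: IK(IK)I
  [1] K(IK)I
  [2] IK
  [3] K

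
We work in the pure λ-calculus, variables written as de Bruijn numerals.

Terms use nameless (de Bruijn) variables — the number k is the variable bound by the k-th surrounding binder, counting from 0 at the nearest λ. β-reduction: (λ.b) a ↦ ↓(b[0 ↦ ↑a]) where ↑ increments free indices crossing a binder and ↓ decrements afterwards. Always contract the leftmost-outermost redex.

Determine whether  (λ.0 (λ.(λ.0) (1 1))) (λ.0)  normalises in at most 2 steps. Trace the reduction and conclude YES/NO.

Answer: NO — after 2 steps the term is λ.(λ.0) ((λ.0) (λ.0)), not yet normal

Reduction:
  start: (λ.0 (λ.(λ.0) (1 1))) (λ.0)
  →1  (λ.0) (λ.(λ.0) ((λ.0) (λ.0)))
  →2  λ.(λ.0) ((λ.0) (λ.0))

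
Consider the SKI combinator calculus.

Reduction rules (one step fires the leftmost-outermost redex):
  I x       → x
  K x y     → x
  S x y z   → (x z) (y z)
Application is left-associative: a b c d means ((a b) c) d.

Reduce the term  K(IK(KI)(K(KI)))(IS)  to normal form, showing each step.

Answer: normal form = KI  (in 3 steps)

Derivation:
  start: K(IK(KI)(K(KI)))(IS)
  step 1: IK(KI)(K(KI))
  step 2: K(KI)(K(KI))
  step 3: KI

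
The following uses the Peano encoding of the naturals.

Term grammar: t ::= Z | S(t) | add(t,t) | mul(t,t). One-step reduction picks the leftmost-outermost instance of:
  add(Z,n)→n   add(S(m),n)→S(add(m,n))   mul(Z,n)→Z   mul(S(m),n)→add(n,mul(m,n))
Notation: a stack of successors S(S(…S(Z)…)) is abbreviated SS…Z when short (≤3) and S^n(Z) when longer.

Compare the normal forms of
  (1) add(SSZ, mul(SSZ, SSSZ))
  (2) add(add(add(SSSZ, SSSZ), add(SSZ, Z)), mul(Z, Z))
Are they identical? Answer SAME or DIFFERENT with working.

Term A:
  start: add(SSZ, mul(SSZ, SSSZ))
  →1  S(add(SZ, mul(SSZ, SSSZ)))
  →2  S(S(add(Z, mul(SSZ, SSSZ))))
  →3  S(S(mul(SSZ, SSSZ)))
  →4  S(S(add(SSSZ, mul(SZ, SSSZ))))
  →5  S(S(S(add(SSZ, mul(SZ, SSSZ)))))
  →6  S(S(S(S(add(SZ, mul(SZ, SSSZ))))))
  →7  S(S(S(S(S(add(Z, mul(SZ, SSSZ)))))))
  →8  S(S(S(S(S(mul(SZ, SSSZ))))))
  →9  S(S(S(S(S(add(SSSZ, mul(Z, SSSZ)))))))
  →10  S(S(S(S(S(S(add(SSZ, mul(Z, SSSZ))))))))
  →11  S(S(S(S(S(S(S(add(SZ, mul(Z, SSSZ)))))))))
  →12  S(S(S(S(S(S(S(S(add(Z, mul(Z, SSSZ))))))))))
  →13  S(S(S(S(S(S(S(S(mul(Z, SSSZ)))))))))
  →14  S^8(Z)

Term B:
  start: add(add(add(SSSZ, SSSZ), add(SSZ, Z)), mul(Z, Z))
  →1  add(add(S(add(SSZ, SSSZ)), add(SSZ, Z)), mul(Z, Z))
  →2  add(S(add(add(SSZ, SSSZ), add(SSZ, Z))), mul(Z, Z))
  →3  S(add(add(add(SSZ, SSSZ), add(SSZ, Z)), mul(Z, Z)))
  →4  S(add(add(S(add(SZ, SSSZ)), add(SSZ, Z)), mul(Z, Z)))
  →5  S(add(S(add(add(SZ, SSSZ), add(SSZ, Z))), mul(Z, Z)))
  →6  S(S(add(add(add(SZ, SSSZ), add(SSZ, Z)), mul(Z, Z))))
  →7  S(S(add(add(S(add(Z, SSSZ)), add(SSZ, Z)), mul(Z, Z))))
  →8  S(S(add(S(add(add(Z, SSSZ), add(SSZ, Z))), mul(Z, Z))))
  →9  S(S(S(add(add(add(Z, SSSZ), add(SSZ, Z)), mul(Z, Z)))))
  →10  S(S(S(add(add(SSSZ, add(SSZ, Z)), mul(Z, Z)))))
  →11  S(S(S(add(S(add(SSZ, add(SSZ, Z))), mul(Z, Z)))))
  →12  S(S(S(S(add(add(SSZ, add(SSZ, Z)), mul(Z, Z))))))
  →13  S(S(S(S(add(S(add(SZ, add(SSZ, Z))), mul(Z, Z))))))
  →14  S(S(S(S(S(add(add(SZ, add(SSZ, Z)), mul(Z, Z)))))))
  →15  S(S(S(S(S(add(S(add(Z, add(SSZ, Z))), mul(Z, Z)))))))
  →16  S(S(S(S(S(S(add(add(Z, add(SSZ, Z)), mul(Z, Z))))))))
  →17  S(S(S(S(S(S(add(add(SSZ, Z), mul(Z, Z))))))))
  →18  S(S(S(S(S(S(add(S(add(SZ, Z)), mul(Z, Z))))))))
  →19  S(S(S(S(S(S(S(add(add(SZ, Z), mul(Z, Z)))))))))
  →20  S(S(S(S(S(S(S(add(S(add(Z, Z)), mul(Z, Z)))))))))
  →21  S(S(S(S(S(S(S(S(add(add(Z, Z), mul(Z, Z))))))))))
  →22  S(S(S(S(S(S(S(S(add(Z, mul(Z, Z))))))))))
  →23  S(S(S(S(S(S(S(S(mul(Z, Z)))))))))
  →24  S^8(Z)

Answer: SAME — A ⇓ S^8(Z), B ⇓ S^8(Z)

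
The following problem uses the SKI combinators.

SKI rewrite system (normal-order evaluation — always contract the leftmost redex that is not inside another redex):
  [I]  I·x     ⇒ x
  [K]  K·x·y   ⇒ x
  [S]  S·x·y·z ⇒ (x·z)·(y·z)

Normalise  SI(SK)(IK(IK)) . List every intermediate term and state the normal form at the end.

Answer: normal form = K  (in 5 steps)

Working:
  start: SI(SK)(IK(IK))
  step 1: I(IK(IK))(SK(IK(IK)))
  step 2: IK(IK)(SK(IK(IK)))
  step 3: K(IK)(SK(IK(IK)))
  step 4: IK
  step 5: K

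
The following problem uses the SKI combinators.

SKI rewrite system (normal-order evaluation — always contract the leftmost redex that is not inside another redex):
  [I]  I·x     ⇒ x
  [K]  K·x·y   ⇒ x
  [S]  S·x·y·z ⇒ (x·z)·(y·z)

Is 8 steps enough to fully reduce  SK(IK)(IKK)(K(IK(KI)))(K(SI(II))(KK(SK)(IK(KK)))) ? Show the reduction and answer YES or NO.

Answer: YES — reaches normal form K(SII) in 6 ≤ 8 steps

Reduction:
  start: SK(IK)(IKK)(K(IK(KI)))(K(SI(II))(KK(SK)(IK(KK))))
  [1] K(IKK)(IK(IKK))(K(IK(KI)))(K(SI(II))(KK(SK)(IK(KK))))
  [2] IKK(K(IK(KI)))(K(SI(II))(KK(SK)(IK(KK))))
  [3] KK(K(IK(KI)))(K(SI(II))(KK(SK)(IK(KK))))
  [4] K(K(SI(II))(KK(SK)(IK(KK))))
  [5] K(SI(II))
  [6] K(SII)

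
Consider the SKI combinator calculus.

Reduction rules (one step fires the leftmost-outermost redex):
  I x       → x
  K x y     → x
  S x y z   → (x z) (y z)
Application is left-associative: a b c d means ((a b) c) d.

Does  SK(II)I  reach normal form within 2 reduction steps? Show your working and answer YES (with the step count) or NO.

  start: SK(II)I
  [1] KI(III)
  [2] I

Answer: YES — reaches normal form I in 2 ≤ 2 steps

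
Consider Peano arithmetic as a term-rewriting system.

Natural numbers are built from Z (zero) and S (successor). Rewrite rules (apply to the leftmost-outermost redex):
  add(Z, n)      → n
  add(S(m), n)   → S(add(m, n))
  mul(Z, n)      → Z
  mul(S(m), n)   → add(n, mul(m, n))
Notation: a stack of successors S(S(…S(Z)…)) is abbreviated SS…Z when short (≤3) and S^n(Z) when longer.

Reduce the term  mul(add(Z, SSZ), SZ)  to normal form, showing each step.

Answer: normal form = SSZ  (in 8 steps)

Working:
  start: mul(add(Z, SSZ), SZ)
  [1] mul(SSZ, SZ)
  [2] add(SZ, mul(SZ, SZ))
  [3] S(add(Z, mul(SZ, SZ)))
  [4] S(mul(SZ, SZ))
  [5] S(add(SZ, mul(Z, SZ)))
  [6] S(S(add(Z, mul(Z, SZ))))
  [7] S(S(mul(Z, SZ)))
  [8] SSZ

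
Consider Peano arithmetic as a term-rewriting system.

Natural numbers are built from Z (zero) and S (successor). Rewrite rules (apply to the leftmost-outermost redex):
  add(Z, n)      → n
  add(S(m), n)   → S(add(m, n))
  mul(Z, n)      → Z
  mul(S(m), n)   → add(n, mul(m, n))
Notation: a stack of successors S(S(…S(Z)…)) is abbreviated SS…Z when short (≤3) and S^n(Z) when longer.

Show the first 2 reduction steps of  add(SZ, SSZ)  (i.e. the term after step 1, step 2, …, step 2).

Answer: after 2 steps: SSSZ

Derivation:
  start: add(SZ, SSZ)
  step 1: S(add(Z, SSZ))
  step 2: SSSZ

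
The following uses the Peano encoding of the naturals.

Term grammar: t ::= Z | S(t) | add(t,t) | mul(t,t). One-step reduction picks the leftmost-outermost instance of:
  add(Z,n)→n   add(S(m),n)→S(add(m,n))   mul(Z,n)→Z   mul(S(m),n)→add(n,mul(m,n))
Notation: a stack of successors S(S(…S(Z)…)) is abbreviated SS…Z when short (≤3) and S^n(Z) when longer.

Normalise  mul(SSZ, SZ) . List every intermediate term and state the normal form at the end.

Answer: normal form = SSZ  (in 7 steps)

Working:
  start: mul(SSZ, SZ)
  step 1: add(SZ, mul(SZ, SZ))
  step 2: S(add(Z, mul(SZ, SZ)))
  step 3: S(mul(SZ, SZ))
  step 4: S(add(SZ, mul(Z, SZ)))
  step 5: S(S(add(Z, mul(Z, SZ))))
  step 6: S(S(mul(Z, SZ)))
  step 7: SSZ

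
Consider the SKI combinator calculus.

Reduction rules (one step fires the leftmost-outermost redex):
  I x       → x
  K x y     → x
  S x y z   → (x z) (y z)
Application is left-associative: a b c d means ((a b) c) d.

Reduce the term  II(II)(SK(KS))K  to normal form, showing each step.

Answer: normal form = K  (in 6 steps)

Derivation:
  start: II(II)(SK(KS))K
  [1] I(II)(SK(KS))K
  [2] II(SK(KS))K
  [3] I(SK(KS))K
  [4] SK(KS)K
  [5] KK(KSK)
  [6] K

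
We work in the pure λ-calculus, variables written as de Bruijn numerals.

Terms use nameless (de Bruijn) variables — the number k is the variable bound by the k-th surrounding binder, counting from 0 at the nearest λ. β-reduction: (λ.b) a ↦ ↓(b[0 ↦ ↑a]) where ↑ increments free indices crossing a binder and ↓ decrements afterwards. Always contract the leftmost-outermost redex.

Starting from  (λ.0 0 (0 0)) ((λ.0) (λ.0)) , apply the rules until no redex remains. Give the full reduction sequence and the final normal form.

Answer: normal form = λ.0  (in 8 steps)

Reduction:
  start: (λ.0 0 (0 0)) ((λ.0) (λ.0))
  step 1: (λ.0) (λ.0) ((λ.0) (λ.0)) ((λ.0) (λ.0) ((λ.0) (λ.0)))
  step 2: (λ.0) ((λ.0) (λ.0)) ((λ.0) (λ.0) ((λ.0) (λ.0)))
  step 3: (λ.0) (λ.0) ((λ.0) (λ.0) ((λ.0) (λ.0)))
  step 4: (λ.0) ((λ.0) (λ.0) ((λ.0) (λ.0)))
  step 5: (λ.0) (λ.0) ((λ.0) (λ.0))
  step 6: (λ.0) ((λ.0) (λ.0))
  step 7: (λ.0) (λ.0)
  step 8: λ.0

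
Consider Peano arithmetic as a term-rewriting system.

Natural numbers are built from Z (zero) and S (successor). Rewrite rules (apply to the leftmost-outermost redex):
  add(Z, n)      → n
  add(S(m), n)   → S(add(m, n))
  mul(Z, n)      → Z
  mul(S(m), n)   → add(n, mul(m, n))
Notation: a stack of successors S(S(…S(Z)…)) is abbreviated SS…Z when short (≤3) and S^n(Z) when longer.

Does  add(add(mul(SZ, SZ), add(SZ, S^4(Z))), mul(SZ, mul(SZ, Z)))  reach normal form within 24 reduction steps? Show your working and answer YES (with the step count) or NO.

Answer: YES — reaches normal form S^6(Z) in 21 ≤ 24 steps

Reduction:
  start: add(add(mul(SZ, SZ), add(SZ, S^4(Z))), mul(SZ, mul(SZ, Z)))
  step 1: add(add(add(SZ, mul(Z, SZ)), add(SZ, S^4(Z))), mul(SZ, mul(SZ, Z)))
  step 2: add(add(S(add(Z, mul(Z, SZ))), add(SZ, S^4(Z))), mul(SZ, mul(SZ, Z)))
  step 3: add(S(add(add(Z, mul(Z, SZ)), add(SZ, S^4(Z)))), mul(SZ, mul(SZ, Z)))
  step 4: S(add(add(add(Z, mul(Z, SZ)), add(SZ, S^4(Z))), mul(SZ, mul(SZ, Z))))
  step 5: S(add(add(mul(Z, SZ), add(SZ, S^4(Z))), mul(SZ, mul(SZ, Z))))
  step 6: S(add(add(Z, add(SZ, S^4(Z))), mul(SZ, mul(SZ, Z))))
  step 7: S(add(add(SZ, S^4(Z)), mul(SZ, mul(SZ, Z))))
  step 8: S(add(S(add(Z, S^4(Z))), mul(SZ, mul(SZ, Z))))
  step 9: S(S(add(add(Z, S^4(Z)), mul(SZ, mul(SZ, Z)))))
  step 10: S(S(add(S^4(Z), mul(SZ, mul(SZ, Z)))))
  step 11: S(S(S(add(SSSZ, mul(SZ, mul(SZ, Z))))))
  step 12: S(S(S(S(add(SSZ, mul(SZ, mul(SZ, Z)))))))
  step 13: S(S(S(S(S(add(SZ, mul(SZ, mul(SZ, Z))))))))
  step 14: S(S(S(S(S(S(add(Z, mul(SZ, mul(SZ, Z)))))))))
  step 15: S(S(S(S(S(S(mul(SZ, mul(SZ, Z))))))))
  step 16: S(S(S(S(S(S(add(mul(SZ, Z), mul(Z, mul(SZ, Z)))))))))
  step 17: S(S(S(S(S(S(add(add(Z, mul(Z, Z)), mul(Z, mul(SZ, Z)))))))))
  step 18: S(S(S(S(S(S(add(mul(Z, Z), mul(Z, mul(SZ, Z)))))))))
  step 19: S(S(S(S(S(S(add(Z, mul(Z, mul(SZ, Z)))))))))
  step 20: S(S(S(S(S(S(mul(Z, mul(SZ, Z))))))))
  step 21: S^6(Z)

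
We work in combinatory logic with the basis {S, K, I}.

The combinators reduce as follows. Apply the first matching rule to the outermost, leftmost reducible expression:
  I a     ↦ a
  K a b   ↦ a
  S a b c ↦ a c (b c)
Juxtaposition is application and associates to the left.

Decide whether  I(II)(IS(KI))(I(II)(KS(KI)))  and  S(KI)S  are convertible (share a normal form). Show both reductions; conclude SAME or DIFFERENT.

Answer: SAME — A ⇓ S(KI)S, B ⇓ S(KI)S

Derivation:
Term A:
  start: I(II)(IS(KI))(I(II)(KS(KI)))
  [1] II(IS(KI))(I(II)(KS(KI)))
  [2] I(IS(KI))(I(II)(KS(KI)))
  [3] IS(KI)(I(II)(KS(KI)))
  [4] S(KI)(I(II)(KS(KI)))
  [5] S(KI)(II(KS(KI)))
  [6] S(KI)(I(KS(KI)))
  [7] S(KI)(KS(KI))
  [8] S(KI)S

Term B:
  start: S(KI)S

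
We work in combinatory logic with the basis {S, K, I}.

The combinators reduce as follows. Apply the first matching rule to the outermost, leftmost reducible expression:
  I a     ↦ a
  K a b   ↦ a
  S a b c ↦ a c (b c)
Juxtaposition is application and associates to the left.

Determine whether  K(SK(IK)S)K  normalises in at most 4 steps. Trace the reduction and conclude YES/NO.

Answer: YES — reaches normal form S in 3 ≤ 4 steps

Working:
  start: K(SK(IK)S)K
  step 1: SK(IK)S
  step 2: KS(IKS)
  step 3: S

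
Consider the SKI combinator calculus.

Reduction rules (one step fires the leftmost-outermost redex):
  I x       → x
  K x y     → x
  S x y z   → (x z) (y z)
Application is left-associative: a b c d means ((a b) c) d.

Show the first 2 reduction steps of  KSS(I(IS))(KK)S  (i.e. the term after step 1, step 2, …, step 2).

Answer: after 2 steps: I(IS)S(KKS)

Reduction:
  start: KSS(I(IS))(KK)S
  →1  S(I(IS))(KK)S
  →2  I(IS)S(KKS)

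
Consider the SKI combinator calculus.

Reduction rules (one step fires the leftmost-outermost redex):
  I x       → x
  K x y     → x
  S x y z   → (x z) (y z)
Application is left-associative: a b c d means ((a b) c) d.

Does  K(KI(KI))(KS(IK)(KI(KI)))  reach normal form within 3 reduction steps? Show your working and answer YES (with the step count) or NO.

  start: K(KI(KI))(KS(IK)(KI(KI)))
  [1] KI(KI)
  [2] I

Answer: YES — reaches normal form I in 2 ≤ 3 steps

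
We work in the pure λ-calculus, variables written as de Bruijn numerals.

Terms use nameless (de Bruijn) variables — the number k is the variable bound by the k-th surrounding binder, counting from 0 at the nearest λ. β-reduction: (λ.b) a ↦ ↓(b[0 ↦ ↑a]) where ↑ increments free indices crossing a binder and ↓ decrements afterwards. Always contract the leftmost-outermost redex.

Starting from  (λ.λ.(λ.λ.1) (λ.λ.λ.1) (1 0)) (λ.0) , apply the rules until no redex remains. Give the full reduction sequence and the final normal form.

  start: (λ.λ.(λ.λ.1) (λ.λ.λ.1) (1 0)) (λ.0)
  [1] λ.(λ.λ.1) (λ.λ.λ.1) ((λ.0) 0)
  [2] λ.(λ.λ.λ.λ.1) ((λ.0) 0)
  [3] λ.λ.λ.λ.1

Answer: normal form = λ.λ.λ.λ.1  (in 3 steps)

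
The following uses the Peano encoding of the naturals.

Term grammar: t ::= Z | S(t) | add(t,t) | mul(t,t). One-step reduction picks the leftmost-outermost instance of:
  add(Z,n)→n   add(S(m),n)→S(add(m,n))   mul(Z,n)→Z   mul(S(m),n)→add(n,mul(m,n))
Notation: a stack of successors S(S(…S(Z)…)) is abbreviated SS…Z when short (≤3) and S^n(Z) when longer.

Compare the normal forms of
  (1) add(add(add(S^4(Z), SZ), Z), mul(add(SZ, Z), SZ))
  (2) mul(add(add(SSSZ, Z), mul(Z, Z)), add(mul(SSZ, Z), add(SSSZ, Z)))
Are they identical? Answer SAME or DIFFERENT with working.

Answer: DIFFERENT — A ⇓ S^6(Z), B ⇓ S^9(Z)

Reduction:
Term A:
  start: add(add(add(S^4(Z), SZ), Z), mul(add(SZ, Z), SZ))
  →1  add(add(S(add(SSSZ, SZ)), Z), mul(add(SZ, Z), SZ))
  →2  add(S(add(add(SSSZ, SZ), Z)), mul(add(SZ, Z), SZ))
  →3  S(add(add(add(SSSZ, SZ), Z), mul(add(SZ, Z), SZ)))
  →4  S(add(add(S(add(SSZ, SZ)), Z), mul(add(SZ, Z), SZ)))
  →5  S(add(S(add(add(SSZ, SZ), Z)), mul(add(SZ, Z), SZ)))
  →6  S(S(add(add(add(SSZ, SZ), Z), mul(add(SZ, Z), SZ))))
  →7  S(S(add(add(S(add(SZ, SZ)), Z), mul(add(SZ, Z), SZ))))
  →8  S(S(add(S(add(add(SZ, SZ), Z)), mul(add(SZ, Z), SZ))))
  →9  S(S(S(add(add(add(SZ, SZ), Z), mul(add(SZ, Z), SZ)))))
  →10  S(S(S(add(add(S(add(Z, SZ)), Z), mul(add(SZ, Z), SZ)))))
  →11  S(S(S(add(S(add(add(Z, SZ), Z)), mul(add(SZ, Z), SZ)))))
  →12  S(S(S(S(add(add(add(Z, SZ), Z), mul(add(SZ, Z), SZ))))))
  →13  S(S(S(S(add(add(SZ, Z), mul(add(SZ, Z), SZ))))))
  →14  S(S(S(S(add(S(add(Z, Z)), mul(add(SZ, Z), SZ))))))
  →15  S(S(S(S(S(add(add(Z, Z), mul(add(SZ, Z), SZ)))))))
  →16  S(S(S(S(S(add(Z, mul(add(SZ, Z), SZ)))))))
  →17  S(S(S(S(S(mul(add(SZ, Z), SZ))))))
  →18  S(S(S(S(S(mul(S(add(Z, Z)), SZ))))))
  →19  S(S(S(S(S(add(SZ, mul(add(Z, Z), SZ)))))))
  →20  S(S(S(S(S(S(add(Z, mul(add(Z, Z), SZ))))))))
  →21  S(S(S(S(S(S(mul(add(Z, Z), SZ)))))))
  →22  S(S(S(S(S(S(mul(Z, SZ)))))))
  →23  S^6(Z)

Term B:
  start: mul(add(add(SSSZ, Z), mul(Z, Z)), add(mul(SSZ, Z), add(SSSZ, Z)))
  →1  mul(add(S(add(SSZ, Z)), mul(Z, Z)), add(mul(SSZ, Z), add(SSSZ, Z)))
  →2  mul(S(add(add(SSZ, Z), mul(Z, Z))), add(mul(SSZ, Z), add(SSSZ, Z)))
  →3  add(add(mul(SSZ, Z), add(SSSZ, Z)), mul(add(add(SSZ, Z), mul(Z, Z)), add(mul(SSZ, Z), add(SSSZ, Z))))
  →4  add(add(add(Z, mul(SZ, Z)), add(SSSZ, Z)), mul(add(add(SSZ, Z), mul(Z, Z)), add(mul(SSZ, Z), add(SSSZ, Z))))
  →5  add(add(mul(SZ, Z), add(SSSZ, Z)), mul(add(add(SSZ, Z), mul(Z, Z)), add(mul(SSZ, Z), add(SSSZ, Z))))
  →6  add(add(add(Z, mul(Z, Z)), add(SSSZ, Z)), mul(add(add(SSZ, Z), mul(Z, Z)), add(mul(SSZ, Z), add(SSSZ, Z))))
  →7  add(add(mul(Z, Z), add(SSSZ, Z)), mul(add(add(SSZ, Z), mul(Z, Z)), add(mul(SSZ, Z), add(SSSZ, Z))))
  →8  add(add(Z, add(SSSZ, Z)), mul(add(add(SSZ, Z), mul(Z, Z)), add(mul(SSZ, Z), add(SSSZ, Z))))
  →9  add(add(SSSZ, Z), mul(add(add(SSZ, Z), mul(Z, Z)), add(mul(SSZ, Z), add(SSSZ, Z))))
  →10  add(S(add(SSZ, Z)), mul(add(add(SSZ, Z), mul(Z, Z)), add(mul(SSZ, Z), add(SSSZ, Z))))
  →11  S(add(add(SSZ, Z), mul(add(add(SSZ, Z), mul(Z, Z)), add(mul(SSZ, Z), add(SSSZ, Z)))))
  →12  S(add(S(add(SZ, Z)), mul(add(add(SSZ, Z), mul(Z, Z)), add(mul(SSZ, Z), add(SSSZ, Z)))))
  →13  S(S(add(add(SZ, Z), mul(add(add(SSZ, Z), mul(Z, Z)), add(mul(SSZ, Z), add(SSSZ, Z))))))
  →14  S(S(add(S(add(Z, Z)), mul(add(add(SSZ, Z), mul(Z, Z)), add(mul(SSZ, Z), add(SSSZ, Z))))))
  →15  S(S(S(add(add(Z, Z), mul(add(add(SSZ, Z), mul(Z, Z)), add(mul(SSZ, Z), add(SSSZ, Z)))))))
  →16  S(S(S(add(Z, mul(add(add(SSZ, Z), mul(Z, Z)), add(mul(SSZ, Z), add(SSSZ, Z)))))))
  →17  S(S(S(mul(add(add(SSZ, Z), mul(Z, Z)), add(mul(SSZ, Z), add(SSSZ, Z))))))
  →18  S(S(S(mul(add(S(add(SZ, Z)), mul(Z, Z)), add(mul(SSZ, Z), add(SSSZ, Z))))))
  →19  S(S(S(mul(S(add(add(SZ, Z), mul(Z, Z))), add(mul(SSZ, Z), add(SSSZ, Z))))))
  →20  S(S(S(add(add(mul(SSZ, Z), add(SSSZ, Z)), mul(add(add(SZ, Z), mul(Z, Z)), add(mul(SSZ, Z), add(SSSZ, Z)))))))
  →21  S(S(S(add(add(add(Z, mul(SZ, Z)), add(SSSZ, Z)), mul(add(add(SZ, Z), mul(Z, Z)), add(mul(SSZ, Z), add(SSSZ, Z)))))))
  →22  S(S(S(add(add(mul(SZ, Z), add(SSSZ, Z)), mul(add(add(SZ, Z), mul(Z, Z)), add(mul(SSZ, Z), add(SSSZ, Z)))))))
  →23  S(S(S(add(add(add(Z, mul(Z, Z)), add(SSSZ, Z)), mul(add(add(SZ, Z), mul(Z, Z)), add(mul(SSZ, Z), add(SSSZ, Z)))))))
  →24  S(S(S(add(add(mul(Z, Z), add(SSSZ, Z)), mul(add(add(SZ, Z), mul(Z, Z)), add(mul(SSZ, Z), add(SSSZ, Z)))))))
  →25  S(S(S(add(add(Z, add(SSSZ, Z)), mul(add(add(SZ, Z), mul(Z, Z)), add(mul(SSZ, Z), add(SSSZ, Z)))))))
  →26  S(S(S(add(add(SSSZ, Z), mul(add(add(SZ, Z), mul(Z, Z)), add(mul(SSZ, Z), add(SSSZ, Z)))))))
  →27  S(S(S(add(S(add(SSZ, Z)), mul(add(add(SZ, Z), mul(Z, Z)), add(mul(SSZ, Z), add(SSSZ, Z)))))))
  →28  S(S(S(S(add(add(SSZ, Z), mul(add(add(SZ, Z), mul(Z, Z)), add(mul(SSZ, Z), add(SSSZ, Z))))))))
  →29  S(S(S(S(add(S(add(SZ, Z)), mul(add(add(SZ, Z), mul(Z, Z)), add(mul(SSZ, Z), add(SSSZ, Z))))))))
  →30  S(S(S(S(S(add(add(SZ, Z), mul(add(add(SZ, Z), mul(Z, Z)), add(mul(SSZ, Z), add(SSSZ, Z)))))))))
  →31  S(S(S(S(S(add(S(add(Z, Z)), mul(add(add(SZ, Z), mul(Z, Z)), add(mul(SSZ, Z), add(SSSZ, Z)))))))))
  →32  S(S(S(S(S(S(add(add(Z, Z), mul(add(add(SZ, Z), mul(Z, Z)), add(mul(SSZ, Z), add(SSSZ, Z))))))))))
  →33  S(S(S(S(S(S(add(Z, mul(add(add(SZ, Z), mul(Z, Z)), add(mul(SSZ, Z), add(SSSZ, Z))))))))))
  →34  S(S(S(S(S(S(mul(add(add(SZ, Z), mul(Z, Z)), add(mul(SSZ, Z), add(SSSZ, Z)))))))))
  →35  S(S(S(S(S(S(mul(add(S(add(Z, Z)), mul(Z, Z)), add(mul(SSZ, Z), add(SSSZ, Z)))))))))
  →36  S(S(S(S(S(S(mul(S(add(add(Z, Z), mul(Z, Z))), add(mul(SSZ, Z), add(SSSZ, Z)))))))))
  →37  S(S(S(S(S(S(add(add(mul(SSZ, Z), add(SSSZ, Z)), mul(add(add(Z, Z), mul(Z, Z)), add(mul(SSZ, Z), add(SSSZ, Z))))))))))
  →38  S(S(S(S(S(S(add(add(add(Z, mul(SZ, Z)), add(SSSZ, Z)), mul(add(add(Z, Z), mul(Z, Z)), add(mul(SSZ, Z), add(SSSZ, Z))))))))))
  →39  S(S(S(S(S(S(add(add(mul(SZ, Z), add(SSSZ, Z)), mul(add(add(Z, Z), mul(Z, Z)), add(mul(SSZ, Z), add(SSSZ, Z))))))))))
  →40  S(S(S(S(S(S(add(add(add(Z, mul(Z, Z)), add(SSSZ, Z)), mul(add(add(Z, Z), mul(Z, Z)), add(mul(SSZ, Z), add(SSSZ, Z))))))))))
  →41  S(S(S(S(S(S(add(add(mul(Z, Z), add(SSSZ, Z)), mul(add(add(Z, Z), mul(Z, Z)), add(mul(SSZ, Z), add(SSSZ, Z))))))))))
  →42  S(S(S(S(S(S(add(add(Z, add(SSSZ, Z)), mul(add(add(Z, Z), mul(Z, Z)), add(mul(SSZ, Z), add(SSSZ, Z))))))))))
  →43  S(S(S(S(S(S(add(add(SSSZ, Z), mul(add(add(Z, Z), mul(Z, Z)), add(mul(SSZ, Z), add(SSSZ, Z))))))))))
  →44  S(S(S(S(S(S(add(S(add(SSZ, Z)), mul(add(add(Z, Z), mul(Z, Z)), add(mul(SSZ, Z), add(SSSZ, Z))))))))))
  →45  S(S(S(S(S(S(S(add(add(SSZ, Z), mul(add(add(Z, Z), mul(Z, Z)), add(mul(SSZ, Z), add(SSSZ, Z)))))))))))
  →46  S(S(S(S(S(S(S(add(S(add(SZ, Z)), mul(add(add(Z, Z), mul(Z, Z)), add(mul(SSZ, Z), add(SSSZ, Z)))))))))))
  →47  S(S(S(S(S(S(S(S(add(add(SZ, Z), mul(add(add(Z, Z), mul(Z, Z)), add(mul(SSZ, Z), add(SSSZ, Z))))))))))))
  →48  S(S(S(S(S(S(S(S(add(S(add(Z, Z)), mul(add(add(Z, Z), mul(Z, Z)), add(mul(SSZ, Z), add(SSSZ, Z))))))))))))
  →49  S(S(S(S(S(S(S(S(S(add(add(Z, Z), mul(add(add(Z, Z), mul(Z, Z)), add(mul(SSZ, Z), add(SSSZ, Z)))))))))))))
  →50  S(S(S(S(S(S(S(S(S(add(Z, mul(add(add(Z, Z), mul(Z, Z)), add(mul(SSZ, Z), add(SSSZ, Z)))))))))))))
  →51  S(S(S(S(S(S(S(S(S(mul(add(add(Z, Z), mul(Z, Z)), add(mul(SSZ, Z), add(SSSZ, Z))))))))))))
  →52  S(S(S(S(S(S(S(S(S(mul(add(Z, mul(Z, Z)), add(mul(SSZ, Z), add(SSSZ, Z))))))))))))
  →53  S(S(S(S(S(S(S(S(S(mul(mul(Z, Z), add(mul(SSZ, Z), add(SSSZ, Z))))))))))))
  →54  S(S(S(S(S(S(S(S(S(mul(Z, add(mul(SSZ, Z), add(SSSZ, Z))))))))))))
  →55  S^9(Z)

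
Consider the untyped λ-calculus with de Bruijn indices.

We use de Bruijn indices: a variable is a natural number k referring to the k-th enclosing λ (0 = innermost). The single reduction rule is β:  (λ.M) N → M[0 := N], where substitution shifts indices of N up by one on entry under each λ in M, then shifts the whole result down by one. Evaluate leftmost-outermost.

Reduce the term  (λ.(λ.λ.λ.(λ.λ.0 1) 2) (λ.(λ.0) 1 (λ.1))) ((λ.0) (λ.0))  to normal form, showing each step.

  start: (λ.(λ.λ.λ.(λ.λ.0 1) 2) (λ.(λ.0) 1 (λ.1))) ((λ.0) (λ.0))
  [1] (λ.λ.λ.(λ.λ.0 1) 2) (λ.(λ.0) ((λ.0) (λ.0)) (λ.1))
  [2] λ.λ.(λ.λ.0 1) (λ.(λ.0) ((λ.0) (λ.0)) (λ.1))
  [3] λ.λ.λ.0 (λ.(λ.0) ((λ.0) (λ.0)) (λ.1))
  [4] λ.λ.λ.0 (λ.(λ.0) (λ.0) (λ.1))
  [5] λ.λ.λ.0 (λ.(λ.0) (λ.1))
  [6] λ.λ.λ.0 (λ.λ.1)

Answer: normal form = λ.λ.λ.0 (λ.λ.1)  (in 6 steps)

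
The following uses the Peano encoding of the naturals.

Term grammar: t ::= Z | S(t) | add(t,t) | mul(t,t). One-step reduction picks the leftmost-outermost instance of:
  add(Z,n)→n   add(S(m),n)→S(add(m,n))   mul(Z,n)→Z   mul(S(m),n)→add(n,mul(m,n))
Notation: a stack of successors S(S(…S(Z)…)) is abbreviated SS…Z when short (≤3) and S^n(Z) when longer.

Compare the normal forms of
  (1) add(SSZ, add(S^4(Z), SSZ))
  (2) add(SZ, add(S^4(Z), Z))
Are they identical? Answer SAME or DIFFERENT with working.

Answer: DIFFERENT — A ⇓ S^8(Z), B ⇓ S^5(Z)

Reduction:
Term A:
  start: add(SSZ, add(S^4(Z), SSZ))
  →1  S(add(SZ, add(S^4(Z), SSZ)))
  →2  S(S(add(Z, add(S^4(Z), SSZ))))
  →3  S(S(add(S^4(Z), SSZ)))
  →4  S(S(S(add(SSSZ, SSZ))))
  →5  S(S(S(S(add(SSZ, SSZ)))))
  →6  S(S(S(S(S(add(SZ, SSZ))))))
  →7  S(S(S(S(S(S(add(Z, SSZ)))))))
  →8  S^8(Z)

Term B:
  start: add(SZ, add(S^4(Z), Z))
  →1  S(add(Z, add(S^4(Z), Z)))
  →2  S(add(S^4(Z), Z))
  →3  S(S(add(SSSZ, Z)))
  →4  S(S(S(add(SSZ, Z))))
  →5  S(S(S(S(add(SZ, Z)))))
  →6  S(S(S(S(S(add(Z, Z))))))
  →7  S^5(Z)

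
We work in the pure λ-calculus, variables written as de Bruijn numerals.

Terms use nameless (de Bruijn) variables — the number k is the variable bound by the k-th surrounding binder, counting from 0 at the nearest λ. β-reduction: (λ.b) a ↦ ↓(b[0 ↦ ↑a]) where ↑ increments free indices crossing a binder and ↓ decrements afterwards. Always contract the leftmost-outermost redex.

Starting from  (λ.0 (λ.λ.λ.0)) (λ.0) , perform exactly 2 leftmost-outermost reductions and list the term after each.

Answer: after 2 steps: λ.λ.λ.0

Working:
  start: (λ.0 (λ.λ.λ.0)) (λ.0)
  →1  (λ.0) (λ.λ.λ.0)
  →2  λ.λ.λ.0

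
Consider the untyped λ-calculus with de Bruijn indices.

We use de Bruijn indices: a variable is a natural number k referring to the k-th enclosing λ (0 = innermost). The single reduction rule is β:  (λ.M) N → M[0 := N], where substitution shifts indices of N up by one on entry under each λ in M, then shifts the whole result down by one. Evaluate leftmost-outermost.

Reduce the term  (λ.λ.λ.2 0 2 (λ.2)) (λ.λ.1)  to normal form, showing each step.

Answer: normal form = λ.λ.0 (λ.2)  (in 3 steps)

Derivation:
  start: (λ.λ.λ.2 0 2 (λ.2)) (λ.λ.1)
  →1  λ.λ.(λ.λ.1) 0 (λ.λ.1) (λ.2)
  →2  λ.λ.(λ.1) (λ.λ.1) (λ.2)
  →3  λ.λ.0 (λ.2)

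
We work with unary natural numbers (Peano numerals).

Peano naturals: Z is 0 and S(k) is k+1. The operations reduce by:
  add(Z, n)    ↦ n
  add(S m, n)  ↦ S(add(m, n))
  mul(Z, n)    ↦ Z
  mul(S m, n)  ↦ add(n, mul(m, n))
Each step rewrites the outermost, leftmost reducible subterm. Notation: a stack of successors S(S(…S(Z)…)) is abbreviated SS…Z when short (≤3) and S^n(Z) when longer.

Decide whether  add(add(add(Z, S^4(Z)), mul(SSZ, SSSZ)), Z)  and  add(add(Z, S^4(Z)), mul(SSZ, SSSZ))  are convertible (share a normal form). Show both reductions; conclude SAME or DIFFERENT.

Term A:
  start: add(add(add(Z, S^4(Z)), mul(SSZ, SSSZ)), Z)
  step 1: add(add(S^4(Z), mul(SSZ, SSSZ)), Z)
  step 2: add(S(add(SSSZ, mul(SSZ, SSSZ))), Z)
  step 3: S(add(add(SSSZ, mul(SSZ, SSSZ)), Z))
  step 4: S(add(S(add(SSZ, mul(SSZ, SSSZ))), Z))
  step 5: S(S(add(add(SSZ, mul(SSZ, SSSZ)), Z)))
  step 6: S(S(add(S(add(SZ, mul(SSZ, SSSZ))), Z)))
  step 7: S(S(S(add(add(SZ, mul(SSZ, SSSZ)), Z))))
  step 8: S(S(S(add(S(add(Z, mul(SSZ, SSSZ))), Z))))
  step 9: S(S(S(S(add(add(Z, mul(SSZ, SSSZ)), Z)))))
  step 10: S(S(S(S(add(mul(SSZ, SSSZ), Z)))))
  step 11: S(S(S(S(add(add(SSSZ, mul(SZ, SSSZ)), Z)))))
  step 12: S(S(S(S(add(S(add(SSZ, mul(SZ, SSSZ))), Z)))))
  step 13: S(S(S(S(S(add(add(SSZ, mul(SZ, SSSZ)), Z))))))
  step 14: S(S(S(S(S(add(S(add(SZ, mul(SZ, SSSZ))), Z))))))
  step 15: S(S(S(S(S(S(add(add(SZ, mul(SZ, SSSZ)), Z)))))))
  step 16: S(S(S(S(S(S(add(S(add(Z, mul(SZ, SSSZ))), Z)))))))
  step 17: S(S(S(S(S(S(S(add(add(Z, mul(SZ, SSSZ)), Z))))))))
  step 18: S(S(S(S(S(S(S(add(mul(SZ, SSSZ), Z))))))))
  step 19: S(S(S(S(S(S(S(add(add(SSSZ, mul(Z, SSSZ)), Z))))))))
  step 20: S(S(S(S(S(S(S(add(S(add(SSZ, mul(Z, SSSZ))), Z))))))))
  step 21: S(S(S(S(S(S(S(S(add(add(SSZ, mul(Z, SSSZ)), Z)))))))))
  step 22: S(S(S(S(S(S(S(S(add(S(add(SZ, mul(Z, SSSZ))), Z)))))))))
  step 23: S(S(S(S(S(S(S(S(S(add(add(SZ, mul(Z, SSSZ)), Z))))))))))
  step 24: S(S(S(S(S(S(S(S(S(add(S(add(Z, mul(Z, SSSZ))), Z))))))))))
  step 25: S(S(S(S(S(S(S(S(S(S(add(add(Z, mul(Z, SSSZ)), Z)))))))))))
  step 26: S(S(S(S(S(S(S(S(S(S(add(mul(Z, SSSZ), Z)))))))))))
  step 27: S(S(S(S(S(S(S(S(S(S(add(Z, Z)))))))))))
  step 28: S^10(Z)

Term B:
  start: add(add(Z, S^4(Z)), mul(SSZ, SSSZ))
  step 1: add(S^4(Z), mul(SSZ, SSSZ))
  step 2: S(add(SSSZ, mul(SSZ, SSSZ)))
  step 3: S(S(add(SSZ, mul(SSZ, SSSZ))))
  step 4: S(S(S(add(SZ, mul(SSZ, SSSZ)))))
  step 5: S(S(S(S(add(Z, mul(SSZ, SSSZ))))))
  step 6: S(S(S(S(mul(SSZ, SSSZ)))))
  step 7: S(S(S(S(add(SSSZ, mul(SZ, SSSZ))))))
  step 8: S(S(S(S(S(add(SSZ, mul(SZ, SSSZ)))))))
  step 9: S(S(S(S(S(S(add(SZ, mul(SZ, SSSZ))))))))
  step 10: S(S(S(S(S(S(S(add(Z, mul(SZ, SSSZ)))))))))
  step 11: S(S(S(S(S(S(S(mul(SZ, SSSZ))))))))
  step 12: S(S(S(S(S(S(S(add(SSSZ, mul(Z, SSSZ)))))))))
  step 13: S(S(S(S(S(S(S(S(add(SSZ, mul(Z, SSSZ))))))))))
  step 14: S(S(S(S(S(S(S(S(S(add(SZ, mul(Z, SSSZ)))))))))))
  step 15: S(S(S(S(S(S(S(S(S(S(add(Z, mul(Z, SSSZ))))))))))))
  step 16: S(S(S(S(S(S(S(S(S(S(mul(Z, SSSZ)))))))))))
  step 17: S^10(Z)

Answer: SAME — A ⇓ S^10(Z), B ⇓ S^10(Z)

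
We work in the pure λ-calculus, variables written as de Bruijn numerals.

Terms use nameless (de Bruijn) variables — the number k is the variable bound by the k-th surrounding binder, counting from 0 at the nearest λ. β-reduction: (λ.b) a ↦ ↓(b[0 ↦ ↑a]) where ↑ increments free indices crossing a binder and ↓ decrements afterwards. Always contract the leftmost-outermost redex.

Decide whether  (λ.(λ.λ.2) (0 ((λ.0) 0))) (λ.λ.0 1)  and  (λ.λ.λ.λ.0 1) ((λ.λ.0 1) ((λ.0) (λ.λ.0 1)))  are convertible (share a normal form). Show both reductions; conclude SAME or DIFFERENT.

Term A:
  start: (λ.(λ.λ.2) (0 ((λ.0) 0))) (λ.λ.0 1)
  →1  (λ.λ.λ.λ.0 1) ((λ.λ.0 1) ((λ.0) (λ.λ.0 1)))
  →2  λ.λ.λ.0 1

Term B:
  start: (λ.λ.λ.λ.0 1) ((λ.λ.0 1) ((λ.0) (λ.λ.0 1)))
  →1  λ.λ.λ.0 1

Answer: SAME — A ⇓ λ.λ.λ.0 1, B ⇓ λ.λ.λ.0 1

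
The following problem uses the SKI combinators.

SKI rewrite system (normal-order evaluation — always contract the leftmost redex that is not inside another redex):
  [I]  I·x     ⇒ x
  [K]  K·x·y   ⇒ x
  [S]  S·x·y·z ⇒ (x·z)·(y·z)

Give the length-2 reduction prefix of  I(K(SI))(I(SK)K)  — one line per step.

Answer: after 2 steps: SI

Working:
  start: I(K(SI))(I(SK)K)
  →1  K(SI)(I(SK)K)
  →2  SI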